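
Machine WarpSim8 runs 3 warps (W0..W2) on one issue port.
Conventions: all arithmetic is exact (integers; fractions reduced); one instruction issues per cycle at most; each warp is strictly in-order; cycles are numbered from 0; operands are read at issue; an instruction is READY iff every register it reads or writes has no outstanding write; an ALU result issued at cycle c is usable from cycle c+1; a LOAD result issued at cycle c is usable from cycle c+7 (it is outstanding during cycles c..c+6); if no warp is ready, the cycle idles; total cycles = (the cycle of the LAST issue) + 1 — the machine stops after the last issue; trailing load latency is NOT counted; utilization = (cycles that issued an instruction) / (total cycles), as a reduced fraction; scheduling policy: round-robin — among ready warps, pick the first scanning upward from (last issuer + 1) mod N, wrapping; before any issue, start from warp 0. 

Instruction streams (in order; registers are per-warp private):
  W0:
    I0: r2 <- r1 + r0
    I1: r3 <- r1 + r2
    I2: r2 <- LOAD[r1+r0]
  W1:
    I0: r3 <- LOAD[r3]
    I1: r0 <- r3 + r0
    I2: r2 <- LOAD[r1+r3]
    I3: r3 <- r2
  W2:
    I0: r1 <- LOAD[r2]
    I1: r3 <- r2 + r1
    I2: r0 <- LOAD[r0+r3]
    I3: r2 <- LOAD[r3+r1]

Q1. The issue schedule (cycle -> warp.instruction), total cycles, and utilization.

cycle 0: W0.I0
cycle 1: W1.I0
cycle 2: W2.I0
cycle 3: W0.I1
cycle 4: W0.I2
cycle 5: idle
cycle 6: idle
cycle 7: idle
cycle 8: W1.I1
cycle 9: W2.I1
cycle 10: W1.I2
cycle 11: W2.I2
cycle 12: W2.I3
cycle 13: idle
cycle 14: idle
cycle 15: idle
cycle 16: idle
cycle 17: W1.I3

Answer: 18 cycles, utilization 11/18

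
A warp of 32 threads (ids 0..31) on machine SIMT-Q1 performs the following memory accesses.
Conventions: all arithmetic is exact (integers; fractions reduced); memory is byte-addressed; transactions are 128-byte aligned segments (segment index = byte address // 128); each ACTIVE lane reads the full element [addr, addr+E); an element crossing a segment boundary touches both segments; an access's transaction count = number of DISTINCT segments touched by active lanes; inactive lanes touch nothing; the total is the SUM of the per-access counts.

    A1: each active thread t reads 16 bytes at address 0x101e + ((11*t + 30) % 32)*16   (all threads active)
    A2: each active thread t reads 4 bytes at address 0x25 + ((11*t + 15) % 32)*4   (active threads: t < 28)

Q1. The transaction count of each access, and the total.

A1: 5 transactions
A2: 2 transactions

Answer: 5,2; total 7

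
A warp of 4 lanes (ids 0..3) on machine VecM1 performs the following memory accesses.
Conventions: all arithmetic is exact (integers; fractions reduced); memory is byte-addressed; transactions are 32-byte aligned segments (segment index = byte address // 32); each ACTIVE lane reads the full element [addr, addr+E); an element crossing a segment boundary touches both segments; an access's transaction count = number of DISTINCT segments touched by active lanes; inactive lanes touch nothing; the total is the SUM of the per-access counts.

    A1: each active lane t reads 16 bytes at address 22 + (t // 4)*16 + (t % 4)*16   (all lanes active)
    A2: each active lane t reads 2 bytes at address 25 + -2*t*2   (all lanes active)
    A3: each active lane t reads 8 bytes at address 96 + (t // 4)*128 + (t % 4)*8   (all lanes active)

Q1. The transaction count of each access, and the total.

A1: 3 transactions
A2: 1 transaction
A3: 1 transaction

Answer: 3,1,1; total 5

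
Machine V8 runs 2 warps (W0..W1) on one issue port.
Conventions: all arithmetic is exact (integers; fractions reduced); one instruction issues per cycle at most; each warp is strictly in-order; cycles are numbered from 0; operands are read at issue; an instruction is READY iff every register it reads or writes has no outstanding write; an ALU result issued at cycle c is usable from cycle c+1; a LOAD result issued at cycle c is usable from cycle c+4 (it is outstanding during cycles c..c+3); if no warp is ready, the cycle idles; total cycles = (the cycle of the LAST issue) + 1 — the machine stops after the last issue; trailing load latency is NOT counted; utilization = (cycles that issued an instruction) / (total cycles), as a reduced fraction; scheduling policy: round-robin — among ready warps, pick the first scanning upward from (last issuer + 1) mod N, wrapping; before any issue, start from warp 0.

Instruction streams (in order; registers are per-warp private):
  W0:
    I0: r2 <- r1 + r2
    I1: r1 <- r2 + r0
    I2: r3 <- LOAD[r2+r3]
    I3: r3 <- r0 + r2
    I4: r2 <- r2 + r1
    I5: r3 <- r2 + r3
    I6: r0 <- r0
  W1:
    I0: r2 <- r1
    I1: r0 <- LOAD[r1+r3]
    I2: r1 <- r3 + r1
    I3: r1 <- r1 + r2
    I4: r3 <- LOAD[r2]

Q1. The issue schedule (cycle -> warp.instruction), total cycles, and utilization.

cycle 0: W0.I0
cycle 1: W1.I0
cycle 2: W0.I1
cycle 3: W1.I1
cycle 4: W0.I2
cycle 5: W1.I2
cycle 6: W1.I3
cycle 7: W1.I4
cycle 8: W0.I3
cycle 9: W0.I4
cycle 10: W0.I5
cycle 11: W0.I6

Answer: 12 cycles, utilization 1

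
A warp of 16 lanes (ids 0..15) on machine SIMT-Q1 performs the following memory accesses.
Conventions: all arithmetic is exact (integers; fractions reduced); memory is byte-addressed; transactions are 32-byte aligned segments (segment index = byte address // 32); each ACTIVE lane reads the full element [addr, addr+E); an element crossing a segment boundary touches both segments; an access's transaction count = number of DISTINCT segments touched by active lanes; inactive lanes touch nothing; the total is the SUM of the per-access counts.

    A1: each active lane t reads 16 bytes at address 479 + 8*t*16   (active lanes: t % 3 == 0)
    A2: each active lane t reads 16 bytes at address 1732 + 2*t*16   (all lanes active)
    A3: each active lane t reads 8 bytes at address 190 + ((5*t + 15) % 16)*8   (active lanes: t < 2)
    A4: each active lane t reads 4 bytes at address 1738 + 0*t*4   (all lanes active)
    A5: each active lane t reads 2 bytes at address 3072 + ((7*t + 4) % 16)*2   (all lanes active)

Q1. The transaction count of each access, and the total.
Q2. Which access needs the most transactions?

A1: 12 transactions
A2: 16 transactions
A3: 3 transactions
A4: 1 transaction
A5: 1 transaction

Answer: 12,16,3,1,1; total 33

Answer: A2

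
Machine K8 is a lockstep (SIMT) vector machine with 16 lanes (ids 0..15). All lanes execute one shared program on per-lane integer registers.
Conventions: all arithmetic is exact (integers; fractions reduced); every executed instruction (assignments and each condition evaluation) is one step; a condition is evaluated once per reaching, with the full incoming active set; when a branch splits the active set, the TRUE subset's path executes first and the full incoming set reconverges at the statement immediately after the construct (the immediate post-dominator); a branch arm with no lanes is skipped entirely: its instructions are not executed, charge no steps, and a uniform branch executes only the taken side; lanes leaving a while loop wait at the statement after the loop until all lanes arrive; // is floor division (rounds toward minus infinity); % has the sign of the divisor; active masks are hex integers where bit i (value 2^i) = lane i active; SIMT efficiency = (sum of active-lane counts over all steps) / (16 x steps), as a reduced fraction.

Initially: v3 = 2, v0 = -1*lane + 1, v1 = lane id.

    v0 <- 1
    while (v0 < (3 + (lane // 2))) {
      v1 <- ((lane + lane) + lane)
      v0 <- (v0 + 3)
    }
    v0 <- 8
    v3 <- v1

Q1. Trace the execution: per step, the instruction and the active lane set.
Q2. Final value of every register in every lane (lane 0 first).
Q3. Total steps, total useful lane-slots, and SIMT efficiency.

step 0: v0 <- 1                      0xffff
step 1: eval (v0 < (3 + (lane // 2))) 0xffff
step 2: v1 <- ((lane + lane) + lane) 0xffff
step 3: v0 <- (v0 + 3)               0xffff
step 4: eval (v0 < (3 + (lane // 2))) 0xffff
step 5: v1 <- ((lane + lane) + lane) 0xfff0
step 6: v0 <- (v0 + 3)               0xfff0
step 7: eval (v0 < (3 + (lane // 2))) 0xfff0
step 8: v1 <- ((lane + lane) + lane) 0xfc00
step 9: v0 <- (v0 + 3)               0xfc00
step 10: eval (v0 < (3 + (lane // 2))) 0xfc00
step 11: v0 <- 8                      0xffff
step 12: v3 <- v1                     0xffff

Answer: 13 steps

v3: 0,3,6,9,12,15,18,21,24,27,30,33,36,39,42,45
v0: 8,8,8,8,8,8,8,8,8,8,8,8,8,8,8,8
v1: 0,3,6,9,12,15,18,21,24,27,30,33,36,39,42,45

steps = 13; useful = 166; efficiency = 166/208 = 83/104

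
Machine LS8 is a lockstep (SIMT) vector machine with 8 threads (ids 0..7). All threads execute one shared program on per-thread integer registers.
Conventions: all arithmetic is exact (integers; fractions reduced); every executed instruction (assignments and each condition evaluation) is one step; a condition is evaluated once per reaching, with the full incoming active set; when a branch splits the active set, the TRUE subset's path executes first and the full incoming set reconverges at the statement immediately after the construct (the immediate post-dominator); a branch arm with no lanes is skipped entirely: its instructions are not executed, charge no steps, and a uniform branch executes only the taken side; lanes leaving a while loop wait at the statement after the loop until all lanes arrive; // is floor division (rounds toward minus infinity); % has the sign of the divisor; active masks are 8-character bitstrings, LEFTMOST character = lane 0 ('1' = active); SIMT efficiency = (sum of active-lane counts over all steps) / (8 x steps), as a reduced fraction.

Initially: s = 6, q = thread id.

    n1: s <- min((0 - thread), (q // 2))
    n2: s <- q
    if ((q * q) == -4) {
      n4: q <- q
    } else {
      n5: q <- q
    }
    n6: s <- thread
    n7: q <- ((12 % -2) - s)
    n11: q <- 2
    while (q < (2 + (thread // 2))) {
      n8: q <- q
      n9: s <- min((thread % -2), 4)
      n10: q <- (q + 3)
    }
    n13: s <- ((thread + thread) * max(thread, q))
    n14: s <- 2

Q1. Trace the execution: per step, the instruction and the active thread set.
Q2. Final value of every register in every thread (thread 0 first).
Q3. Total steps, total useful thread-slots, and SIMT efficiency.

step 0: s <- min((0 - thread), (q // 2)) 11111111
step 1: s <- q                       11111111
step 2: eval ((q * q) == -4)         11111111
step 3: q <- q                       11111111
step 4: s <- thread                  11111111
step 5: q <- ((12 % -2) - s)         11111111
step 6: q <- 2                       11111111
step 7: eval (q < (2 + (thread // 2))) 11111111
step 8: q <- q                       00111111
step 9: s <- min((thread % -2), 4)   00111111
step 10: q <- (q + 3)                 00111111
step 11: eval (q < (2 + (thread // 2))) 00111111
step 12: s <- ((thread + thread) * max(thread, q)) 11111111
step 13: s <- 2                       11111111

Answer: 14 steps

s: 2,2,2,2,2,2,2,2
q: 2,2,5,5,5,5,5,5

steps = 14; useful = 104; efficiency = 104/112 = 13/14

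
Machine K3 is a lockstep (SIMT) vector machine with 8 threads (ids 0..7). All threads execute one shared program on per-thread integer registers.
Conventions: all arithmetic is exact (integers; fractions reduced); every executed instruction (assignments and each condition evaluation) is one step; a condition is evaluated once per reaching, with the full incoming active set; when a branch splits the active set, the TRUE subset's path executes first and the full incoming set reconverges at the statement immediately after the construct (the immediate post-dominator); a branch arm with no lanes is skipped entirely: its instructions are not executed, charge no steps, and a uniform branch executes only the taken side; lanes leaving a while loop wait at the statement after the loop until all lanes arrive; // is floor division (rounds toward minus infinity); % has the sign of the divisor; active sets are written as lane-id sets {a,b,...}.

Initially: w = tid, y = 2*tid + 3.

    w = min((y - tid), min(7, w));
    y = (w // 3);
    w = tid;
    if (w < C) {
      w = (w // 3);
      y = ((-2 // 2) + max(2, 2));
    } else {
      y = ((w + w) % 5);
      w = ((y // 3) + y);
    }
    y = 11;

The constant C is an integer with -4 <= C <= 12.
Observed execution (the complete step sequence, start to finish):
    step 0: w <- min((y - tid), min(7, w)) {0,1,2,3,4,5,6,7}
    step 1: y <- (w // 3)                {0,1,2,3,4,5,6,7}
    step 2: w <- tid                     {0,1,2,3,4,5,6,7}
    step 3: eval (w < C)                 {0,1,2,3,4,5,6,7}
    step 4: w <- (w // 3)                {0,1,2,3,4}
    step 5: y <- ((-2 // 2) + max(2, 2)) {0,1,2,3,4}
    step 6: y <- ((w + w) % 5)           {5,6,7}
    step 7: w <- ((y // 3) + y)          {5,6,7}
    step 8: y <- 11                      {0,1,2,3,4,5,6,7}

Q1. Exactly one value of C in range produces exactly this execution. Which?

Answer: C = 5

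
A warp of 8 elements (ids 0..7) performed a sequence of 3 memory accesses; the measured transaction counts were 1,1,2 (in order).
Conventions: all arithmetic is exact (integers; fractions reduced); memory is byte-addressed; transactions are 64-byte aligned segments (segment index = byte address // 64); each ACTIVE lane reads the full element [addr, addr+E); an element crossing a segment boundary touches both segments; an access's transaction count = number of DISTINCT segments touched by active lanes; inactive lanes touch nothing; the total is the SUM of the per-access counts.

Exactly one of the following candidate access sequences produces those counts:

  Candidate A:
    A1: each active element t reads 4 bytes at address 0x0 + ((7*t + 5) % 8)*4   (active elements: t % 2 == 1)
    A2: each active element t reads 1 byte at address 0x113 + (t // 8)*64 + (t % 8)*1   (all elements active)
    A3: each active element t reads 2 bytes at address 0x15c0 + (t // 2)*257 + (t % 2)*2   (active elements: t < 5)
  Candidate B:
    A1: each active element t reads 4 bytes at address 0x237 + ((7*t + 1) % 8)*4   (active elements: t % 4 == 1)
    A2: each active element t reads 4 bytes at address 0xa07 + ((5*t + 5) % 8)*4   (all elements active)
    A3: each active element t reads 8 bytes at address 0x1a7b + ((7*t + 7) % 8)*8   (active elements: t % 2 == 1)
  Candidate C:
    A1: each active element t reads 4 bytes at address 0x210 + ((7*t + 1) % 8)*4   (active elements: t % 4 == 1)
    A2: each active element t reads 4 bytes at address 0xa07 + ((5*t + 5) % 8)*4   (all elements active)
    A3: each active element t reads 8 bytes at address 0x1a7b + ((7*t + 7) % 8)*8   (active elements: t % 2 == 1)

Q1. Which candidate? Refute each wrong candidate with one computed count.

A: A3 gives 3 transactions, not 2
B: A1 gives 2 transactions, not 1
C: all counts match (1,1,2)

Answer: C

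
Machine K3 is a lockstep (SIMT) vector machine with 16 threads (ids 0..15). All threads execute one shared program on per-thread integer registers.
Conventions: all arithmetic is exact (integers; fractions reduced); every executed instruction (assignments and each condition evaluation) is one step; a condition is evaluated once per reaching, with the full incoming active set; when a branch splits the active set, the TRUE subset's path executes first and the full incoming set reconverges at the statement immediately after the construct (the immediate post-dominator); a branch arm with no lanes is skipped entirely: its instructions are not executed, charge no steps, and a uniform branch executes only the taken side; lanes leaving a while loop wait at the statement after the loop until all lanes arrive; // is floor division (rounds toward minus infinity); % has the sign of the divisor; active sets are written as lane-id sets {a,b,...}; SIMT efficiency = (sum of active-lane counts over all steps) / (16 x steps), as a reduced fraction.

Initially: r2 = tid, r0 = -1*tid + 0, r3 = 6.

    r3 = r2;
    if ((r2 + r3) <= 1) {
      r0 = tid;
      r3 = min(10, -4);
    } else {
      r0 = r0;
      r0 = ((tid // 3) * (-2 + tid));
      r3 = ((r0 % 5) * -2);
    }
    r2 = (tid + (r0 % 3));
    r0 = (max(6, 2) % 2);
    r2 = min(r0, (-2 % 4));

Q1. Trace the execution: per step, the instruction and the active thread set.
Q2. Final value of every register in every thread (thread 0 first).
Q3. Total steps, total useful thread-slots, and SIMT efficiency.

step 0: r3 <- r2                     {0,1,2,3,4,5,6,7,8,9,10,11,12,13,14,15}
step 1: eval ((r2 + r3) <= 1)        {0,1,2,3,4,5,6,7,8,9,10,11,12,13,14,15}
step 2: r0 <- tid                    {0}
step 3: r3 <- min(10, -4)            {0}
step 4: r0 <- r0                     {1,2,3,4,5,6,7,8,9,10,11,12,13,14,15}
step 5: r0 <- ((tid // 3) * (-2 + tid)) {1,2,3,4,5,6,7,8,9,10,11,12,13,14,15}
step 6: r3 <- ((r0 % 5) * -2)        {1,2,3,4,5,6,7,8,9,10,11,12,13,14,15}
step 7: r2 <- (tid + (r0 % 3))       {0,1,2,3,4,5,6,7,8,9,10,11,12,13,14,15}
step 8: r0 <- (max(6, 2) % 2)        {0,1,2,3,4,5,6,7,8,9,10,11,12,13,14,15}
step 9: r2 <- min(r0, (-2 % 4))      {0,1,2,3,4,5,6,7,8,9,10,11,12,13,14,15}

Answer: 10 steps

r2: 0,0,0,0,0,0,0,0,0,0,0,0,0,0,0,0
r0: 0,0,0,0,0,0,0,0,0,0,0,0,0,0,0,0
r3: -4,0,0,-2,-4,-6,-6,0,-4,-2,-8,-4,0,-8,-6,0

steps = 10; useful = 127; efficiency = 127/160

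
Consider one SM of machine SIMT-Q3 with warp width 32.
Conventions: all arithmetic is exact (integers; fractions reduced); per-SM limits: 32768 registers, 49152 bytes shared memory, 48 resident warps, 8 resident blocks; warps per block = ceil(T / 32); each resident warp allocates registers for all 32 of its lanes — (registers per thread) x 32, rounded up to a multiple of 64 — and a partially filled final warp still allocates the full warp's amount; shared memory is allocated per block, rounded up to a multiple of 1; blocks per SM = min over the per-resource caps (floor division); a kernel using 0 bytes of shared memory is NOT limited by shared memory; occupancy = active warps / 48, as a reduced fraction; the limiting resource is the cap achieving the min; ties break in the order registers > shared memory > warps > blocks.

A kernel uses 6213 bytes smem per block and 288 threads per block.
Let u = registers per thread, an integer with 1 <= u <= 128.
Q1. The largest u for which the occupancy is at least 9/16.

Answer: u = 36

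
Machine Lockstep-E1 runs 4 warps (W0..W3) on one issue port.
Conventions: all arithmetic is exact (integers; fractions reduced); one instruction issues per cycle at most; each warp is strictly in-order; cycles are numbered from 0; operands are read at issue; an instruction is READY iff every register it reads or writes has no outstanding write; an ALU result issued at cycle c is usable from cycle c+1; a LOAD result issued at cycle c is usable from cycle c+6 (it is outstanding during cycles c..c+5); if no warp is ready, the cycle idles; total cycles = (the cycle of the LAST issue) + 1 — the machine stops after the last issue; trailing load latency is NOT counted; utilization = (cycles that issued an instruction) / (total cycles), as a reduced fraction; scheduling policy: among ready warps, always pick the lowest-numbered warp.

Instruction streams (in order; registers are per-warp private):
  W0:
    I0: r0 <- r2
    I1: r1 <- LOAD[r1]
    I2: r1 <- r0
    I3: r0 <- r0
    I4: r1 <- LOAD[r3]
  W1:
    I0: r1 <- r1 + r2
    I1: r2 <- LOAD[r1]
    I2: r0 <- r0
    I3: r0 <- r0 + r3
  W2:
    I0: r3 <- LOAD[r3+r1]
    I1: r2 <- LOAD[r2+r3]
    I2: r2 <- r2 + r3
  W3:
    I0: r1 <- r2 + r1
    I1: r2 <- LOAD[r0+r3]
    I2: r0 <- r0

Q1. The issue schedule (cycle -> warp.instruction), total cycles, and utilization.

cycle 0: W0.I0
cycle 1: W0.I1
cycle 2: W1.I0
cycle 3: W1.I1
cycle 4: W1.I2
cycle 5: W1.I3
cycle 6: W2.I0
cycle 7: W0.I2
cycle 8: W0.I3
cycle 9: W0.I4
cycle 10: W3.I0
cycle 11: W3.I1
cycle 12: W2.I1
cycle 13: W3.I2
cycle 14: idle
cycle 15: idle
cycle 16: idle
cycle 17: idle
cycle 18: W2.I2

Answer: 19 cycles, utilization 15/19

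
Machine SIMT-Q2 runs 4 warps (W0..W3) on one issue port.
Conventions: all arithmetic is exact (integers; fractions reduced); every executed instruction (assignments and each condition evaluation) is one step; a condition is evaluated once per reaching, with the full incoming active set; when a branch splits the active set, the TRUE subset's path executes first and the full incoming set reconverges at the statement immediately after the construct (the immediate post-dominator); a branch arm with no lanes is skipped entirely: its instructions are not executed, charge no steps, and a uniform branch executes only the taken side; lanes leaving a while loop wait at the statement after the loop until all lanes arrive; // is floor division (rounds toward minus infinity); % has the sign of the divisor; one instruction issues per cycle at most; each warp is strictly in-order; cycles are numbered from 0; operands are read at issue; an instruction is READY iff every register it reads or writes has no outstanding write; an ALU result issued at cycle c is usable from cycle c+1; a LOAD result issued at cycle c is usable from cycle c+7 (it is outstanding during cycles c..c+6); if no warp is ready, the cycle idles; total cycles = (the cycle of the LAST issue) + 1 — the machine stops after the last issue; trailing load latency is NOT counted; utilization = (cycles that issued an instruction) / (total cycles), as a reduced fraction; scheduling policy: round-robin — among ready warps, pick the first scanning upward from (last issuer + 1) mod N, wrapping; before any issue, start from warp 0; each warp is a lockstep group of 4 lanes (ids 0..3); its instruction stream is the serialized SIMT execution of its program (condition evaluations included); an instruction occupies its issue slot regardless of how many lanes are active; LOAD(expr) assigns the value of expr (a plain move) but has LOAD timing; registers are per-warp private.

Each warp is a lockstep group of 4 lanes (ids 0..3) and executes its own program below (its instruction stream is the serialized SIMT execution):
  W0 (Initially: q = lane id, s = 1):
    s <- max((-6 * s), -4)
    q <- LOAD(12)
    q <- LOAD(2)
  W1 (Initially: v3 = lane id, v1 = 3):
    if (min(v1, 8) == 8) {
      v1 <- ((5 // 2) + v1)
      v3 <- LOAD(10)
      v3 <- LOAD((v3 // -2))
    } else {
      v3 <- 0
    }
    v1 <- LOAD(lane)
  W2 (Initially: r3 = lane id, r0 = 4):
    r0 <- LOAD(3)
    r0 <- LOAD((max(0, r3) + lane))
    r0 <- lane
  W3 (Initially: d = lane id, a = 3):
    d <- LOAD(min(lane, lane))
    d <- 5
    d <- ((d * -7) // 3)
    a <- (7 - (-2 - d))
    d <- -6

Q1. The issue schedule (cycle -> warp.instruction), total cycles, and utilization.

cycle 0: W0.I0
cycle 1: W1.I0
cycle 2: W2.I0
cycle 3: W3.I0
cycle 4: W0.I1
cycle 5: W1.I1
cycle 6: W1.I2
cycle 7: idle
cycle 8: idle
cycle 9: W2.I1
cycle 10: W3.I1
cycle 11: W0.I2
cycle 12: W3.I2
cycle 13: W3.I3
cycle 14: W3.I4
cycle 15: idle
cycle 16: W2.I2

Answer: 17 cycles, utilization 14/17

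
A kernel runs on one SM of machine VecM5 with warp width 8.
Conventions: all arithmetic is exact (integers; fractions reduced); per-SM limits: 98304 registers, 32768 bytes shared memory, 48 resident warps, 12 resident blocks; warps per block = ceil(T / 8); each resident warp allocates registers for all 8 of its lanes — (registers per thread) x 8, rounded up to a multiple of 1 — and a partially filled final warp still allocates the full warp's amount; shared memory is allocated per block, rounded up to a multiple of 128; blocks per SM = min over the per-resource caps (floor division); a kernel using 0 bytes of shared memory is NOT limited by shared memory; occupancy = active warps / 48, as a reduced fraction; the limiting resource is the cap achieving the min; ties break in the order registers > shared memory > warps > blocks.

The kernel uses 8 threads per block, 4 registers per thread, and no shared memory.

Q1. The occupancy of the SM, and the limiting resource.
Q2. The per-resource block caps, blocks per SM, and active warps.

Answer: occupancy 1/4, limited by blocks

registers: 3072 blocks
shared memory: no limit (kernel uses none)
warps: 48 blocks
blocks: 12 blocks

Answer: 12 blocks, 12 active warps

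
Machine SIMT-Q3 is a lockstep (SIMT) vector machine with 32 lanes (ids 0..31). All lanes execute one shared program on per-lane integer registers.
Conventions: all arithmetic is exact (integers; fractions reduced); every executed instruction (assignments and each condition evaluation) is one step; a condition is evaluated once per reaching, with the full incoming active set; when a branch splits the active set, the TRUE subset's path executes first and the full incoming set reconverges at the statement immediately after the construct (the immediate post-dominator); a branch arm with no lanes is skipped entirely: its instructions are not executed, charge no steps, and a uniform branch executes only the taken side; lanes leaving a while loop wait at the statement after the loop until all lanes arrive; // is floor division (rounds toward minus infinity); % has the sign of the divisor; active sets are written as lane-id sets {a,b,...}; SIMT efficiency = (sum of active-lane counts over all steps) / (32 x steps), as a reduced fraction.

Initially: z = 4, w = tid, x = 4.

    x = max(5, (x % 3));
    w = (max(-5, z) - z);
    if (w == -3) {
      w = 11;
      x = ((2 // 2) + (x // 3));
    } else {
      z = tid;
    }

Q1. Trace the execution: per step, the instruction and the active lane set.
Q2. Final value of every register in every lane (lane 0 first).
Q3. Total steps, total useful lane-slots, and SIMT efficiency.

step 0: x <- max(5, (x % 3))         {0,1,2,3,4,5,6,7,8,9,10,11,12,13,14,15,16,17,18,19,20,21,22,23,24,25,26,27,28,29,30,31}
step 1: w <- (max(-5, z) - z)        {0,1,2,3,4,5,6,7,8,9,10,11,12,13,14,15,16,17,18,19,20,21,22,23,24,25,26,27,28,29,30,31}
step 2: eval (w == -3)               {0,1,2,3,4,5,6,7,8,9,10,11,12,13,14,15,16,17,18,19,20,21,22,23,24,25,26,27,28,29,30,31}
step 3: z <- tid                     {0,1,2,3,4,5,6,7,8,9,10,11,12,13,14,15,16,17,18,19,20,21,22,23,24,25,26,27,28,29,30,31}

Answer: 4 steps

z: 0,1,2,3,4,5,6,7,8,9,10,11,12,13,14,15,16,17,18,19,20,21,22,23,24,25,26,27,28,29,30,31
w: 0,0,0,0,0,0,0,0,0,0,0,0,0,0,0,0,0,0,0,0,0,0,0,0,0,0,0,0,0,0,0,0
x: 5,5,5,5,5,5,5,5,5,5,5,5,5,5,5,5,5,5,5,5,5,5,5,5,5,5,5,5,5,5,5,5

steps = 4; useful = 128; efficiency = 128/128 = 1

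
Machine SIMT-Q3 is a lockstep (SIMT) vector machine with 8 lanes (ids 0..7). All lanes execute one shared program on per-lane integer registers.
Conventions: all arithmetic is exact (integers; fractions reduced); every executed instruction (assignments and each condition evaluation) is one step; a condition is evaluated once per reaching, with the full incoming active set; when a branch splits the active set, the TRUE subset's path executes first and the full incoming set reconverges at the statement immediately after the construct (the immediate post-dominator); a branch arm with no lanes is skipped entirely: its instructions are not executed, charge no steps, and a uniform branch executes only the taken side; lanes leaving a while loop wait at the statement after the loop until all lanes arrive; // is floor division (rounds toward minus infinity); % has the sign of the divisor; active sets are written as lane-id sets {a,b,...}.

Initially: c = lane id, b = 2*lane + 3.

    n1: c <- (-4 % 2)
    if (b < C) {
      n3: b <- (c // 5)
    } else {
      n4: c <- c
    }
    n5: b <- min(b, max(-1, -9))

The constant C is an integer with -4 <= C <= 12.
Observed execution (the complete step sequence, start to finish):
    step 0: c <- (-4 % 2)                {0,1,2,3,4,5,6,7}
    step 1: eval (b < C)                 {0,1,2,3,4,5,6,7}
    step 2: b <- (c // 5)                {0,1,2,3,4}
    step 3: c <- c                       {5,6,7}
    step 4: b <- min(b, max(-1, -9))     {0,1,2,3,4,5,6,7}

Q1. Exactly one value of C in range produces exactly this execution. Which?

Answer: C = 12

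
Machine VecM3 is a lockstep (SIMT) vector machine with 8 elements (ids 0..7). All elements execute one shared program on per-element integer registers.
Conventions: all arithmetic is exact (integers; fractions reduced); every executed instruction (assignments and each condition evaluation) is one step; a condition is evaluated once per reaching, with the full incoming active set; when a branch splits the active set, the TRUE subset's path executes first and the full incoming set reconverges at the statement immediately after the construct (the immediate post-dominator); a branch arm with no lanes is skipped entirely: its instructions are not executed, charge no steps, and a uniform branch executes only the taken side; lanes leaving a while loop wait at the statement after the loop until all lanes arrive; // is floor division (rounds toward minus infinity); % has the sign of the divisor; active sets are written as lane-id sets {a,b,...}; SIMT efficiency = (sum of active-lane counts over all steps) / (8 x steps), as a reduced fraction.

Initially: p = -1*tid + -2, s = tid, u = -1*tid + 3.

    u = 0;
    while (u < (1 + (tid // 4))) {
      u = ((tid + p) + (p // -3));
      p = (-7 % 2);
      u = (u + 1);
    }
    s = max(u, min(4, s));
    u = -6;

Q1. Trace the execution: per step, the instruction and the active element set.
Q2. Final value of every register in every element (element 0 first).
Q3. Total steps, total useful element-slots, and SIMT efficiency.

step 0: u <- 0                       {0,1,2,3,4,5,6,7}
step 1: eval (u < (1 + (tid // 4)))  {0,1,2,3,4,5,6,7}
step 2: u <- ((tid + p) + (p // -3)) {0,1,2,3,4,5,6,7}
step 3: p <- (-7 % 2)                {0,1,2,3,4,5,6,7}
step 4: u <- (u + 1)                 {0,1,2,3,4,5,6,7}
step 5: eval (u < (1 + (tid // 4)))  {0,1,2,3,4,5,6,7}
step 6: u <- ((tid + p) + (p // -3)) {0,1,2,3,4,5,6}
step 7: p <- (-7 % 2)                {0,1,2,3,4,5,6}
step 8: u <- (u + 1)                 {0,1,2,3,4,5,6}
step 9: eval (u < (1 + (tid // 4)))  {0,1,2,3,4,5,6}
step 10: s <- max(u, min(4, s))       {0,1,2,3,4,5,6,7}
step 11: u <- -6                      {0,1,2,3,4,5,6,7}

Answer: 12 steps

p: 1,1,1,1,1,1,1,1
s: 1,2,3,4,5,6,7,4
u: -6,-6,-6,-6,-6,-6,-6,-6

steps = 12; useful = 92; efficiency = 92/96 = 23/24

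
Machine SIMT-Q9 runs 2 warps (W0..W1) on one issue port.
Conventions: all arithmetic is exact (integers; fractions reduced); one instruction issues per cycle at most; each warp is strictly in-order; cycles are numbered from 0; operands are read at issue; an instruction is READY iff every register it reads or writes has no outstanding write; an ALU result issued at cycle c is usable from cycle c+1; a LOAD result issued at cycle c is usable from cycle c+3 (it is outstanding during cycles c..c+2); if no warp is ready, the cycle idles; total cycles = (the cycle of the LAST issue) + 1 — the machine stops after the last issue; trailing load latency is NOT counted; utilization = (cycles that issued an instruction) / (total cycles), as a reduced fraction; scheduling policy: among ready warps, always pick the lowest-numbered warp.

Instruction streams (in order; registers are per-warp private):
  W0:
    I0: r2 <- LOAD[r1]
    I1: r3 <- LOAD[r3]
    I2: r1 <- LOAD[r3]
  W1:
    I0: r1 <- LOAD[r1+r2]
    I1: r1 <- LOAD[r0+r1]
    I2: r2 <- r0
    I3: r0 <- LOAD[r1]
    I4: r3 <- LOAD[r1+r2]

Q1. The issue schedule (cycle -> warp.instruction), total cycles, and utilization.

cycle 0: W0.I0
cycle 1: W0.I1
cycle 2: W1.I0
cycle 3: idle
cycle 4: W0.I2
cycle 5: W1.I1
cycle 6: W1.I2
cycle 7: idle
cycle 8: W1.I3
cycle 9: W1.I4

Answer: 10 cycles, utilization 4/5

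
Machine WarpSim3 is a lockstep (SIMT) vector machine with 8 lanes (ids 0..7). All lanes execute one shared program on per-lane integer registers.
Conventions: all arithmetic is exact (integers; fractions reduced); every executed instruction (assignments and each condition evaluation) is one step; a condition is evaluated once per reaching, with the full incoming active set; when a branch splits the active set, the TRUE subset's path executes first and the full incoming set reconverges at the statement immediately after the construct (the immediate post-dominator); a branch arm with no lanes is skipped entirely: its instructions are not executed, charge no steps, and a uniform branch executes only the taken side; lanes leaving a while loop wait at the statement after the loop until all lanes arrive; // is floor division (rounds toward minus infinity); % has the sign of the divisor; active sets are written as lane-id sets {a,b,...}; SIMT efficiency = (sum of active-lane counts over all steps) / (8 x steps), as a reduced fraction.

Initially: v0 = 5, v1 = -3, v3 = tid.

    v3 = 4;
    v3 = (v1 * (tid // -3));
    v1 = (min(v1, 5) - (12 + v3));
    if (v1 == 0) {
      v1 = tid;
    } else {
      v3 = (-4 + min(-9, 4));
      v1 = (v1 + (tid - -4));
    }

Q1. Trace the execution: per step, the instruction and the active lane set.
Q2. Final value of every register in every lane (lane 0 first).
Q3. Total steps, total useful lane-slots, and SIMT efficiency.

step 0: v3 <- 4                      {0,1,2,3,4,5,6,7}
step 1: v3 <- (v1 * (tid // -3))     {0,1,2,3,4,5,6,7}
step 2: v1 <- (min(v1, 5) - (12 + v3)) {0,1,2,3,4,5,6,7}
step 3: eval (v1 == 0)               {0,1,2,3,4,5,6,7}
step 4: v3 <- (-4 + min(-9, 4))      {0,1,2,3,4,5,6,7}
step 5: v1 <- (v1 + (tid - -4))      {0,1,2,3,4,5,6,7}

Answer: 6 steps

v0: 5,5,5,5,5,5,5,5
v1: -11,-13,-12,-11,-13,-12,-11,-13
v3: -13,-13,-13,-13,-13,-13,-13,-13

steps = 6; useful = 48; efficiency = 48/48 = 1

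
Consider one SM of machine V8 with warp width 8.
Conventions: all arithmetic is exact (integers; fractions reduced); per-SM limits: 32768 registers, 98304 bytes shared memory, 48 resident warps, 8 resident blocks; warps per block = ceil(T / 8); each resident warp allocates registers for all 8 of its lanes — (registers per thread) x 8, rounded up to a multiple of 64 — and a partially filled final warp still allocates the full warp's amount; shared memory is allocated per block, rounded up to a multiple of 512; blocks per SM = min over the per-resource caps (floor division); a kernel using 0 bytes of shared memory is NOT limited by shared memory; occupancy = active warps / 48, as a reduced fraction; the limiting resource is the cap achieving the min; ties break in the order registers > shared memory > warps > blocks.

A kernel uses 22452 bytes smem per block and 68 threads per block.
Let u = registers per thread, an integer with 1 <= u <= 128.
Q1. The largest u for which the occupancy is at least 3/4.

Answer: u = 112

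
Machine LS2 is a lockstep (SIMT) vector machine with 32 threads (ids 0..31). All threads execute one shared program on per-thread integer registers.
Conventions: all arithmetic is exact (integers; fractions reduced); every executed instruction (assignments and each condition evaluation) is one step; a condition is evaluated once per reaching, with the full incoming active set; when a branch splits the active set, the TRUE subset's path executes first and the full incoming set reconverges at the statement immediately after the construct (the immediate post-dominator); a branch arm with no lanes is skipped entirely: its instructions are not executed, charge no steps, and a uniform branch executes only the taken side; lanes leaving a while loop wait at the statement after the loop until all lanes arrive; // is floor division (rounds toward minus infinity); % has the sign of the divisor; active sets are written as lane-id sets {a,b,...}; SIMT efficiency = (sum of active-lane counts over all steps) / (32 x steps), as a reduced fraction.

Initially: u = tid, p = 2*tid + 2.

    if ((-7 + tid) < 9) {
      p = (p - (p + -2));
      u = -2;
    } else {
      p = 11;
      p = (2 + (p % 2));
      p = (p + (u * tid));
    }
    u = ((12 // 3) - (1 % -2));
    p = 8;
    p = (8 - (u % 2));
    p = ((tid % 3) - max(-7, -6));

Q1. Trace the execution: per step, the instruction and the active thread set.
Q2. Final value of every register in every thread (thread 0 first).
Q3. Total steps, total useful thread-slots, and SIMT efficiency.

step 0: eval ((-7 + tid) < 9)        {0,1,2,3,4,5,6,7,8,9,10,11,12,13,14,15,16,17,18,19,20,21,22,23,24,25,26,27,28,29,30,31}
step 1: p <- (p - (p + -2))          {0,1,2,3,4,5,6,7,8,9,10,11,12,13,14,15}
step 2: u <- -2                      {0,1,2,3,4,5,6,7,8,9,10,11,12,13,14,15}
step 3: p <- 11                      {16,17,18,19,20,21,22,23,24,25,26,27,28,29,30,31}
step 4: p <- (2 + (p % 2))           {16,17,18,19,20,21,22,23,24,25,26,27,28,29,30,31}
step 5: p <- (p + (u * tid))         {16,17,18,19,20,21,22,23,24,25,26,27,28,29,30,31}
step 6: u <- ((12 // 3) - (1 % -2))  {0,1,2,3,4,5,6,7,8,9,10,11,12,13,14,15,16,17,18,19,20,21,22,23,24,25,26,27,28,29,30,31}
step 7: p <- 8                       {0,1,2,3,4,5,6,7,8,9,10,11,12,13,14,15,16,17,18,19,20,21,22,23,24,25,26,27,28,29,30,31}
step 8: p <- (8 - (u % 2))           {0,1,2,3,4,5,6,7,8,9,10,11,12,13,14,15,16,17,18,19,20,21,22,23,24,25,26,27,28,29,30,31}
step 9: p <- ((tid % 3) - max(-7, -6)) {0,1,2,3,4,5,6,7,8,9,10,11,12,13,14,15,16,17,18,19,20,21,22,23,24,25,26,27,28,29,30,31}

Answer: 10 steps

u: 5,5,5,5,5,5,5,5,5,5,5,5,5,5,5,5,5,5,5,5,5,5,5,5,5,5,5,5,5,5,5,5
p: 6,7,8,6,7,8,6,7,8,6,7,8,6,7,8,6,7,8,6,7,8,6,7,8,6,7,8,6,7,8,6,7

steps = 10; useful = 240; efficiency = 240/320 = 3/4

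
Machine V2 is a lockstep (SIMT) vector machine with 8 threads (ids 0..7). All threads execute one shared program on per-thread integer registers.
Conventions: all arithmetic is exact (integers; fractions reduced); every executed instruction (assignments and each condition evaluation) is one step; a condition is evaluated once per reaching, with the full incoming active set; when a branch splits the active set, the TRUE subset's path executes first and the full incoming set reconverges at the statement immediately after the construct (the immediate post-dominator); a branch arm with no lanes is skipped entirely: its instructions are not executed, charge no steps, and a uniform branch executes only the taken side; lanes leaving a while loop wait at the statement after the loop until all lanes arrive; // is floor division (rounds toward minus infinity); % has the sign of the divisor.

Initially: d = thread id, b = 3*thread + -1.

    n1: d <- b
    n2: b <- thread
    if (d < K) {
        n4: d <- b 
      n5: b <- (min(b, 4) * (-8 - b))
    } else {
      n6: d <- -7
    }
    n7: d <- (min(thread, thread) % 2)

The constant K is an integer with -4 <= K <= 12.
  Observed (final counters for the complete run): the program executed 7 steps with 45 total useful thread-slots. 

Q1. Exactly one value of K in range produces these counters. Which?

Answer: K = 12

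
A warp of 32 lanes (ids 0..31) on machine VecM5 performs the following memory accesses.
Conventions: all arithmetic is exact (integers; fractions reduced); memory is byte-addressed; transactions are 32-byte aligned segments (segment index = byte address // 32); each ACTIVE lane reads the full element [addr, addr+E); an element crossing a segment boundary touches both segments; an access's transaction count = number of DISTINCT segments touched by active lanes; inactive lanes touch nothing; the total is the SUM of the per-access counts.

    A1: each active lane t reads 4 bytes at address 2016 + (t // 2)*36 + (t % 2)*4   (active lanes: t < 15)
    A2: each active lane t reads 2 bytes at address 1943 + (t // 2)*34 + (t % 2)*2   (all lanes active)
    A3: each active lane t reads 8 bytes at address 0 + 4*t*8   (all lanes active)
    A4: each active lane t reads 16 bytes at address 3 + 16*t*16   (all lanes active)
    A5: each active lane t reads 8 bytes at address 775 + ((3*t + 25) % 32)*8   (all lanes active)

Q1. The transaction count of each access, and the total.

A1: 8 transactions
A2: 17 transactions
A3: 32 transactions
A4: 32 transactions
A5: 9 transactions

Answer: 8,17,32,32,9; total 98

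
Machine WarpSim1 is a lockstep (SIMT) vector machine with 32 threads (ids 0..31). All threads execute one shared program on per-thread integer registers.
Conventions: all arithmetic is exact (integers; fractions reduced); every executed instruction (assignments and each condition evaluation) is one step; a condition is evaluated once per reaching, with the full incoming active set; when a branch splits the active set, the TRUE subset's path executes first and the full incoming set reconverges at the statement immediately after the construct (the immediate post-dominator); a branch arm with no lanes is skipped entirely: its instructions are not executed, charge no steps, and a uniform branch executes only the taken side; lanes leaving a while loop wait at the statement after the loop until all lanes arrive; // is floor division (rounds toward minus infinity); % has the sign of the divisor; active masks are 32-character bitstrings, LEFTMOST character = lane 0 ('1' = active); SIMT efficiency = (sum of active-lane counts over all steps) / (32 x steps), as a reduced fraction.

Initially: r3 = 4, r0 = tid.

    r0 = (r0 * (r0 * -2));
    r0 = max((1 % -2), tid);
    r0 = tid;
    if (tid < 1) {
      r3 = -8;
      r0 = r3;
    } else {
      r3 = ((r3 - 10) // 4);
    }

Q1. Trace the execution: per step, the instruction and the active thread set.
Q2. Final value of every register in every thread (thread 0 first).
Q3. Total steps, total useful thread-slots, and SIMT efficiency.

step 0: r0 <- (r0 * (r0 * -2))       11111111111111111111111111111111
step 1: r0 <- max((1 % -2), tid)     11111111111111111111111111111111
step 2: r0 <- tid                    11111111111111111111111111111111
step 3: eval (tid < 1)               11111111111111111111111111111111
step 4: r3 <- -8                     10000000000000000000000000000000
step 5: r0 <- r3                     10000000000000000000000000000000
step 6: r3 <- ((r3 - 10) // 4)       01111111111111111111111111111111

Answer: 7 steps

r3: -8,-2,-2,-2,-2,-2,-2,-2,-2,-2,-2,-2,-2,-2,-2,-2,-2,-2,-2,-2,-2,-2,-2,-2,-2,-2,-2,-2,-2,-2,-2,-2
r0: -8,1,2,3,4,5,6,7,8,9,10,11,12,13,14,15,16,17,18,19,20,21,22,23,24,25,26,27,28,29,30,31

steps = 7; useful = 161; efficiency = 161/224 = 23/32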